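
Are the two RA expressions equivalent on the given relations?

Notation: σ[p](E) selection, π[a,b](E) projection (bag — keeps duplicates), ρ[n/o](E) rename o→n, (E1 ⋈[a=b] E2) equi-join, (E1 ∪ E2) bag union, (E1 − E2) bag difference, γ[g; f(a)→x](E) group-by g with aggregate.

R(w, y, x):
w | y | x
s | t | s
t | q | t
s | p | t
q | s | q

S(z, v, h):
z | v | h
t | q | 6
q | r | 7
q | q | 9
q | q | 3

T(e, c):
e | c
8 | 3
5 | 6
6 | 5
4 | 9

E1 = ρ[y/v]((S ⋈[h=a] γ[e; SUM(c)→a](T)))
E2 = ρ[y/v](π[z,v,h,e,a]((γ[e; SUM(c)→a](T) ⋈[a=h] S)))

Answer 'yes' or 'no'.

E1 per-node cardinality:
  S → 4
  T → 4
  γ[e; SUM(c)→a](T) → 4
  (S ⋈[h=a] γ[e; SUM(c)→a](T)) → 3
  ρ[y/v]((S ⋈[h=a] γ[e; SUM(c)→a](T))) → 3
E2 per-node cardinality:
  T → 4
  γ[e; SUM(c)→a](T) → 4
  S → 4
  (γ[e; SUM(c)→a](T) ⋈[a=h] S) → 3
  π[z,v,h,e,a]((γ[e; SUM(c)→a](T) ⋈[a=h] S)) → 3
  ρ[y/v](π[z,v,h,e,a]((γ[e; SUM(c)→a](T) ⋈[a=h] S))) → 3

E1 and E2 produce the same multiset:
z | y | h | e | a
q | q | 3 | 8 | 3
q | q | 9 | 4 | 9
t | q | 6 | 5 | 6

yes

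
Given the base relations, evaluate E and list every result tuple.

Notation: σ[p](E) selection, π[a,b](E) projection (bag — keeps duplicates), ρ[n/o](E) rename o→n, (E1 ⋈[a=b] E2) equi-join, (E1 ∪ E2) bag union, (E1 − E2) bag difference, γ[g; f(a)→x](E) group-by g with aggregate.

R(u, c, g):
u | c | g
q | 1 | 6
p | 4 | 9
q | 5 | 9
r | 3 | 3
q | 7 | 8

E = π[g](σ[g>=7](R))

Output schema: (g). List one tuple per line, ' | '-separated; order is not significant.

Row counts bottom-up:
  R → 5
  σ[g>=7](R) → 3
  π[g](σ[g>=7](R)) → 3

== RESULT ==
g
8
9
9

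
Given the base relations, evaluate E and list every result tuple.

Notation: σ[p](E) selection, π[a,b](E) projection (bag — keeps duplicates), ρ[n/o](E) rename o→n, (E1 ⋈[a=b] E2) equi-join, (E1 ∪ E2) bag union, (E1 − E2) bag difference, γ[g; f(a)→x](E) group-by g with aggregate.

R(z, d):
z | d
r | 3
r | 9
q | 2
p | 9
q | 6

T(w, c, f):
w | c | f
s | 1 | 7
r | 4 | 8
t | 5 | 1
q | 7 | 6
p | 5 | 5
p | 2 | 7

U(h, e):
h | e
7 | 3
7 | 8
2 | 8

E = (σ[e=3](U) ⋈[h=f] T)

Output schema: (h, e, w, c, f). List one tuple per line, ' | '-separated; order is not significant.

Subexpression sizes:
  U → 3
  σ[e=3](U) → 1
  T → 6
  (σ[e=3](U) ⋈[h=f] T) → 2

== RESULT ==
h | e | w | c | f
7 | 3 | p | 2 | 7
7 | 3 | s | 1 | 7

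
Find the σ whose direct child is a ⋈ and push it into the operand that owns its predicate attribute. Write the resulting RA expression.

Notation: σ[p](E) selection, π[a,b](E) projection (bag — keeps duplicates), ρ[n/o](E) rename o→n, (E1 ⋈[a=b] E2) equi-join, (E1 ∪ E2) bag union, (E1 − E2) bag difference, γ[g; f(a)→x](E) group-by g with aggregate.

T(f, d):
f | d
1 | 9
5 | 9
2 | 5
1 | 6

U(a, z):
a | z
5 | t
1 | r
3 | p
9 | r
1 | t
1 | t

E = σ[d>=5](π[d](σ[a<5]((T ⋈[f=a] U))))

σ filters on a, owned by the right side.
E' = σ[d>=5](π[d]((T ⋈[f=a] σ[a<5](U))))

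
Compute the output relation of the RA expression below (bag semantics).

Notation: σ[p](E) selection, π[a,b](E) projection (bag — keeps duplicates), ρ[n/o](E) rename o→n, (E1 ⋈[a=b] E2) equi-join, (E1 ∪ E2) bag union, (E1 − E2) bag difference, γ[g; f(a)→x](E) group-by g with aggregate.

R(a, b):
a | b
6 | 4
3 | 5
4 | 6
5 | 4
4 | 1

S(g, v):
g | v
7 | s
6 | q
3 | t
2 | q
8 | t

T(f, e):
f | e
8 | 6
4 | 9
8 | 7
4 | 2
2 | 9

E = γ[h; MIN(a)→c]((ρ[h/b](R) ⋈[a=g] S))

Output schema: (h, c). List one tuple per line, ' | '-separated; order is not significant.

Per-node cardinality:
  R → 5
  ρ[h/b](R) → 5
  S → 5
  (ρ[h/b](R) ⋈[a=g] S) → 2
  γ[h; MIN(a)→c]((ρ[h/b](R) ⋈[a=g] S)) → 2

== RESULT ==
h | c
4 | 6
5 | 3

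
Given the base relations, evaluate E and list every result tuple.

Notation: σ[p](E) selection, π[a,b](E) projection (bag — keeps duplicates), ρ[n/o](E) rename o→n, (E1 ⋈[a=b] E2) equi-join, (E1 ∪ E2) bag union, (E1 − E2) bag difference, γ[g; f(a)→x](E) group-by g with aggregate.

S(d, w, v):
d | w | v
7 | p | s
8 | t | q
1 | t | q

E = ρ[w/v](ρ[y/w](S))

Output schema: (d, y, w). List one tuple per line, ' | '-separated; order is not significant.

Row counts bottom-up:
  S → 3
  ρ[y/w](S) → 3
  ρ[w/v](ρ[y/w](S)) → 3

== RESULT ==
d | y | w
1 | t | q
7 | p | s
8 | t | q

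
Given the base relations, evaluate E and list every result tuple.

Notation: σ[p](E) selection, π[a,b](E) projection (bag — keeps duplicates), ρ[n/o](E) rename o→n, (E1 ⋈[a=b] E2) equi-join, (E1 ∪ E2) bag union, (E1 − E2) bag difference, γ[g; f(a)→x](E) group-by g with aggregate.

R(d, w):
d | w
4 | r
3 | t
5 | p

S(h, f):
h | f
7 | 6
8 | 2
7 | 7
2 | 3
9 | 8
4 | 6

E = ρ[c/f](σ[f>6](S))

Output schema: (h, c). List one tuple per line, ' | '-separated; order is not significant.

Per-node cardinality:
  S → 6
  σ[f>6](S) → 2
  ρ[c/f](σ[f>6](S)) → 2

== RESULT ==
h | c
7 | 7
9 | 8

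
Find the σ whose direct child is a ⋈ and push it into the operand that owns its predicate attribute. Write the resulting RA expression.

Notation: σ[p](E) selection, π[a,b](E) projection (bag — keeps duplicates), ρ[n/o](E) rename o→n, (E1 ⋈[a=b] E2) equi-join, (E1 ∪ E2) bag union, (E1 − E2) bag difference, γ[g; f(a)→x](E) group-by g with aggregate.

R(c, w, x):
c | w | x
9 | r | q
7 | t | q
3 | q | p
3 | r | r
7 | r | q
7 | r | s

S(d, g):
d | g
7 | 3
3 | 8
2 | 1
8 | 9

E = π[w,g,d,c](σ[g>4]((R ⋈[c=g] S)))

σ filters on g, owned by the right side.
E' = π[w,g,d,c]((R ⋈[c=g] σ[g>4](S)))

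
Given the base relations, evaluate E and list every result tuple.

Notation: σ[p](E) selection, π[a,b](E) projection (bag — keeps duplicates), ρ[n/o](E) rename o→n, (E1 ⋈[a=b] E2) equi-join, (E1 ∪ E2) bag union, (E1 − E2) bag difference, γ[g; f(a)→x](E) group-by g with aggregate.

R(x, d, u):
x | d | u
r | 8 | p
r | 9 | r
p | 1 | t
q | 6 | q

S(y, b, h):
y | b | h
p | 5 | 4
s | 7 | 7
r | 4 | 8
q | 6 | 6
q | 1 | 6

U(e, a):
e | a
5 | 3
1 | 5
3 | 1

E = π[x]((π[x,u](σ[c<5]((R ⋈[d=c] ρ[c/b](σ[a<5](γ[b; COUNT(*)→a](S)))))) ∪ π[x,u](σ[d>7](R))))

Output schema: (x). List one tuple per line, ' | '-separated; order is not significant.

Row counts bottom-up:
  R → 4
  S → 5
  γ[b; COUNT(*)→a](S) → 5
  σ[a<5](γ[b; COUNT(*)→a](S)) → 5
  ρ[c/b](σ[a<5](γ[b; COUNT(*)→a](S))) → 5
  (R ⋈[d=c] ρ[c/b](σ[a<5](γ[b; COUNT(*)→a](S)))) → 2
  σ[c<5]((R ⋈[d=c] ρ[c/b](σ[a<5](γ[b; COUNT(*)→a](S))))) → 1
  π[x,u](σ[c<5]((R ⋈[d=c] ρ[c/b](σ[a<5](γ[b; COUNT(*)→a](S)))))) → 1
  R → 4
  σ[d>7](R) → 2
  π[x,u](σ[d>7](R)) → 2
  (π[x,u](σ[c<5]((R ⋈[d=c] ρ[c/b](σ[a<5](γ[b; COUNT(*)→a](S)))))) ∪ π[x,u](σ[d>7](R))) → 3
  π[x]((π[x,u](σ[c<5]((R ⋈[d=c] ρ[c/b](σ[a<5](γ[b; COUNT(*)→a](S)))))) ∪ π[x,u](σ[d>7](R)))) → 3

== RESULT ==
x
p
r
r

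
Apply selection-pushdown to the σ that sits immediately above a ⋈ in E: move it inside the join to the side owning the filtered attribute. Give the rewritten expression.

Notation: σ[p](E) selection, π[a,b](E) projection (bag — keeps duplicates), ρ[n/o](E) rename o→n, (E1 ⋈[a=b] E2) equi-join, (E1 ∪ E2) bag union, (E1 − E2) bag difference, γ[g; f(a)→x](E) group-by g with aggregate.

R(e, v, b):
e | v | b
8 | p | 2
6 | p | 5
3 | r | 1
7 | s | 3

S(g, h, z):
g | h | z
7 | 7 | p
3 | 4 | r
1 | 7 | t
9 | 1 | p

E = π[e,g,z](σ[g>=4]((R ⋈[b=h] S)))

σ filters on g, owned by the right side.
E' = π[e,g,z]((R ⋈[b=h] σ[g>=4](S)))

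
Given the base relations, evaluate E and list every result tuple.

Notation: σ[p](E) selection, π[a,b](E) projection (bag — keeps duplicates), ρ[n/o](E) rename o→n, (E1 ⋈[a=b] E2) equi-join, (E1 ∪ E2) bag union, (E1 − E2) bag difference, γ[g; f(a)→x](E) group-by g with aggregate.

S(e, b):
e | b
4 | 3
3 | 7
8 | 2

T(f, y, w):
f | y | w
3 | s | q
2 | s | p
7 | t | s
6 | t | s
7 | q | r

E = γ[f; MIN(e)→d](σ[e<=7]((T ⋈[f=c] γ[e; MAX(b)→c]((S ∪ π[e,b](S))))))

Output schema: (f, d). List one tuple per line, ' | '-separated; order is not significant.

Stepwise |·|:
  T → 5
  S → 3
  S → 3
  π[e,b](S) → 3
  (S ∪ π[e,b](S)) → 6
  γ[e; MAX(b)→c]((S ∪ π[e,b](S))) → 3
  (T ⋈[f=c] γ[e; MAX(b)→c]((S ∪ π[e,b](S)))) → 4
  σ[e<=7]((T ⋈[f=c] γ[e; MAX(b)→c]((S ∪ π[e,b](S))))) → 3
  γ[f; MIN(e)→d](σ[e<=7]((T ⋈[f=c] γ[e; MAX(b)→c]((S ∪ π[e,b](S)))))) → 2

== RESULT ==
f | d
3 | 4
7 | 3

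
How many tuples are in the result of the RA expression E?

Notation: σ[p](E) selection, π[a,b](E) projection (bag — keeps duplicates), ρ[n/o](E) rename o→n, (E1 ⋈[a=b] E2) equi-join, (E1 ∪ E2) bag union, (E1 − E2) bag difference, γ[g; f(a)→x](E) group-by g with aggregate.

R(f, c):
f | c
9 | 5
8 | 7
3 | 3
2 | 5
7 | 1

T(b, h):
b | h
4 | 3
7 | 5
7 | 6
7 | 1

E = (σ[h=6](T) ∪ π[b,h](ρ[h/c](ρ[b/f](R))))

Stepwise |·|:
  T → 4
  σ[h=6](T) → 1
  R → 5
  ρ[b/f](R) → 5
  ρ[h/c](ρ[b/f](R)) → 5
  π[b,h](ρ[h/c](ρ[b/f](R))) → 5
  (σ[h=6](T) ∪ π[b,h](ρ[h/c](ρ[b/f](R)))) → 6

|E| = 6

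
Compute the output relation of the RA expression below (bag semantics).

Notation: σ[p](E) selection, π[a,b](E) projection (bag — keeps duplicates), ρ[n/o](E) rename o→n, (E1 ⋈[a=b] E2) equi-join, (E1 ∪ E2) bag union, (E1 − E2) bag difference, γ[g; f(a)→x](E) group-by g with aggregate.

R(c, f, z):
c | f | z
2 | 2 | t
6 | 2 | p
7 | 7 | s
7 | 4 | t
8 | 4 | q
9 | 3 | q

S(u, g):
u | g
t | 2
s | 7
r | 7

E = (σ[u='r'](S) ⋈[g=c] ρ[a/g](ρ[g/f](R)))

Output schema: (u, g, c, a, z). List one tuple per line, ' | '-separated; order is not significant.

Row counts bottom-up:
  S → 3
  σ[u='r'](S) → 1
  R → 6
  ρ[g/f](R) → 6
  ρ[a/g](ρ[g/f](R)) → 6
  (σ[u='r'](S) ⋈[g=c] ρ[a/g](ρ[g/f](R))) → 2

== RESULT ==
u | g | c | a | z
r | 7 | 7 | 4 | t
r | 7 | 7 | 7 | s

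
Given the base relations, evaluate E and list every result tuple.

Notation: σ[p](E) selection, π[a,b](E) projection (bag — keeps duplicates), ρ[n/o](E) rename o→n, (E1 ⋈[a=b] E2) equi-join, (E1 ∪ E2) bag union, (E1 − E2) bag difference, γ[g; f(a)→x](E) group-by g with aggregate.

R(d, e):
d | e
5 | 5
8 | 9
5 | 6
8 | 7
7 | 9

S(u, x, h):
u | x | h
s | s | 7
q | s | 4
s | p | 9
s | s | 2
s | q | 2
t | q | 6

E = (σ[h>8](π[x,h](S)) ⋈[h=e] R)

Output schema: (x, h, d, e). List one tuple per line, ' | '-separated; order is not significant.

Per-node cardinality:
  S → 6
  π[x,h](S) → 6
  σ[h>8](π[x,h](S)) → 1
  R → 5
  (σ[h>8](π[x,h](S)) ⋈[h=e] R) → 2

== RESULT ==
x | h | d | e
p | 9 | 7 | 9
p | 9 | 8 | 9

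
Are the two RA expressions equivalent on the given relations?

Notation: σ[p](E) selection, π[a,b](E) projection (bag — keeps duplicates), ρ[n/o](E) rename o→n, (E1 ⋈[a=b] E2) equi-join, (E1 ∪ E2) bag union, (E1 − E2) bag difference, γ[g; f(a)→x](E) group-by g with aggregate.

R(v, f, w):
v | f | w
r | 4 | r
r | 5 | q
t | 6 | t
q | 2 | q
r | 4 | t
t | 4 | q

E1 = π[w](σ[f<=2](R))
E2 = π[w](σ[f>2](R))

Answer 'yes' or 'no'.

E1 subexpression sizes:
  R → 6
  σ[f<=2](R) → 1
  π[w](σ[f<=2](R)) → 1
E2 subexpression sizes:
  R → 6
  σ[f>2](R) → 5
  π[w](σ[f>2](R)) → 5

E1 result:
w
q
E2 result:
w
q
q
r
t
t
Witness: ('t',) appears 0× in E1 but 2× in E2.

no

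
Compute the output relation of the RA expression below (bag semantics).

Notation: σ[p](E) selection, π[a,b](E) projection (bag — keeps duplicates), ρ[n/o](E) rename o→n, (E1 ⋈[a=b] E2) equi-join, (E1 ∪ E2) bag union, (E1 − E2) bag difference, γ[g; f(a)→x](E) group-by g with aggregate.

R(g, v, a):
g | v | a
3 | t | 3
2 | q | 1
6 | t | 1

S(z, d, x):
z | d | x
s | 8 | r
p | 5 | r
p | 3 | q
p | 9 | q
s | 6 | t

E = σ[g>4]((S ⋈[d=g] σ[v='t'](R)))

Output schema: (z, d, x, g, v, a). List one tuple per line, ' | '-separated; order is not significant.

Per-node cardinality:
  S → 5
  R → 3
  σ[v='t'](R) → 2
  (S ⋈[d=g] σ[v='t'](R)) → 2
  σ[g>4]((S ⋈[d=g] σ[v='t'](R))) → 1

== RESULT ==
z | d | x | g | v | a
s | 6 | t | 6 | t | 1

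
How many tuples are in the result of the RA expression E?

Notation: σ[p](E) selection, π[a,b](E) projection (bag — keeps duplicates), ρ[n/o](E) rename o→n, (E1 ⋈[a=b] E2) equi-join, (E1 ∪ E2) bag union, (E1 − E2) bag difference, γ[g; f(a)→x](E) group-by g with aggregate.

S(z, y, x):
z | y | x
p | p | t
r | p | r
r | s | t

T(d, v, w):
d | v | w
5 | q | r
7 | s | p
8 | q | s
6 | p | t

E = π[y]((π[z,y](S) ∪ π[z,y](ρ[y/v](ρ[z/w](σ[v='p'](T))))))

Row counts bottom-up:
  S → 3
  π[z,y](S) → 3
  T → 4
  σ[v='p'](T) → 1
  ρ[z/w](σ[v='p'](T)) → 1
  ρ[y/v](ρ[z/w](σ[v='p'](T))) → 1
  π[z,y](ρ[y/v](ρ[z/w](σ[v='p'](T)))) → 1
  (π[z,y](S) ∪ π[z,y](ρ[y/v](ρ[z/w](σ[v='p'](T))))) → 4
  π[y]((π[z,y](S) ∪ π[z,y](ρ[y/v](ρ[z/w](σ[v='p'](T)))))) → 4

|E| = 4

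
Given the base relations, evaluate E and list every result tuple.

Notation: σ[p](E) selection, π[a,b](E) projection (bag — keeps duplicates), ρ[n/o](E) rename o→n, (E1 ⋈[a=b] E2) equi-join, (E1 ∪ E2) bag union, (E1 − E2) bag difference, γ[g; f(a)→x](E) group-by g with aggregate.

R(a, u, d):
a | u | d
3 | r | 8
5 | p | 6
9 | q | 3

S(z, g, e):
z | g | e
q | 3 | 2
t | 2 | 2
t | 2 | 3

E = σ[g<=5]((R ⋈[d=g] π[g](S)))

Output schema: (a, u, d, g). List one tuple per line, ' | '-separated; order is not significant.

Stepwise |·|:
  R → 3
  S → 3
  π[g](S) → 3
  (R ⋈[d=g] π[g](S)) → 1
  σ[g<=5]((R ⋈[d=g] π[g](S))) → 1

== RESULT ==
a | u | d | g
9 | q | 3 | 3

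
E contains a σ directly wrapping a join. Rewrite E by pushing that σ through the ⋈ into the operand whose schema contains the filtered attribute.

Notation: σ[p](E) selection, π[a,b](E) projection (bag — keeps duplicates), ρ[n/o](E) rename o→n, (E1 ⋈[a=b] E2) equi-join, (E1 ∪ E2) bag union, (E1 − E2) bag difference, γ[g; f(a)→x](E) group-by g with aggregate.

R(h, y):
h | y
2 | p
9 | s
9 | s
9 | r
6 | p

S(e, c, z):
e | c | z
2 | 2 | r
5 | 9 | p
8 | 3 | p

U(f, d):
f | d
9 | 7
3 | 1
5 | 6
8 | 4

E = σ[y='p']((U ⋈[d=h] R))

σ filters on y, owned by the right side.
E' = (U ⋈[d=h] σ[y='p'](R))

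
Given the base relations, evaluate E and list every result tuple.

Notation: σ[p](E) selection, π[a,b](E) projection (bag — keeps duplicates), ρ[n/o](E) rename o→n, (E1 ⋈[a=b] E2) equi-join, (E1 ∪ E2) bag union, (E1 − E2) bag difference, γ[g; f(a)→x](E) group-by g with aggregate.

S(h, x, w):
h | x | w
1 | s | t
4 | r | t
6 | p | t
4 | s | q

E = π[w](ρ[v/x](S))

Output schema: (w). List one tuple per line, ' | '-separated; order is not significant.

Stepwise |·|:
  S → 4
  ρ[v/x](S) → 4
  π[w](ρ[v/x](S)) → 4

== RESULT ==
w
q
t
t
t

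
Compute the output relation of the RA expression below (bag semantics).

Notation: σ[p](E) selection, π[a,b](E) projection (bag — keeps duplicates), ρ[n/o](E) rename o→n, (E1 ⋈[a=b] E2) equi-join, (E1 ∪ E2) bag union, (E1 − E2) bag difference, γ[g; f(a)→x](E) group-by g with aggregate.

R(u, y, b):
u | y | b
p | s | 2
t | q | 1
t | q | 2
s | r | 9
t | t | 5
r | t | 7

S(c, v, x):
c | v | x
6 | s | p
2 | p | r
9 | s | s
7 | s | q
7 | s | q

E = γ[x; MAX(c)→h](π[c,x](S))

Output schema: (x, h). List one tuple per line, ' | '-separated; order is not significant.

Per-node cardinality:
  S → 5
  π[c,x](S) → 5
  γ[x; MAX(c)→h](π[c,x](S)) → 4

== RESULT ==
x | h
p | 6
q | 7
r | 2
s | 9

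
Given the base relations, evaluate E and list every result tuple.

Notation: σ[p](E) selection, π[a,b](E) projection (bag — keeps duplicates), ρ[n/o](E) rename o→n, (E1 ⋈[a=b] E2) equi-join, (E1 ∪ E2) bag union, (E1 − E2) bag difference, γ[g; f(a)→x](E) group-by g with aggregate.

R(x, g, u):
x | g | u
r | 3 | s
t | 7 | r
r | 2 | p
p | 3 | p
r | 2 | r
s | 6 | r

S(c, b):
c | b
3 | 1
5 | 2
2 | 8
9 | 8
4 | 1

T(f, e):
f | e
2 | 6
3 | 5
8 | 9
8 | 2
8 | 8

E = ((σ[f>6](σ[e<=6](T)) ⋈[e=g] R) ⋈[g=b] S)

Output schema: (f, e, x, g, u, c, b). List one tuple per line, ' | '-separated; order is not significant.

Subexpression sizes:
  T → 5
  σ[e<=6](T) → 3
  σ[f>6](σ[e<=6](T)) → 1
  R → 6
  (σ[f>6](σ[e<=6](T)) ⋈[e=g] R) → 2
  S → 5
  ((σ[f>6](σ[e<=6](T)) ⋈[e=g] R) ⋈[g=b] S) → 2

== RESULT ==
f | e | x | g | u | c | b
8 | 2 | r | 2 | p | 5 | 2
8 | 2 | r | 2 | r | 5 | 2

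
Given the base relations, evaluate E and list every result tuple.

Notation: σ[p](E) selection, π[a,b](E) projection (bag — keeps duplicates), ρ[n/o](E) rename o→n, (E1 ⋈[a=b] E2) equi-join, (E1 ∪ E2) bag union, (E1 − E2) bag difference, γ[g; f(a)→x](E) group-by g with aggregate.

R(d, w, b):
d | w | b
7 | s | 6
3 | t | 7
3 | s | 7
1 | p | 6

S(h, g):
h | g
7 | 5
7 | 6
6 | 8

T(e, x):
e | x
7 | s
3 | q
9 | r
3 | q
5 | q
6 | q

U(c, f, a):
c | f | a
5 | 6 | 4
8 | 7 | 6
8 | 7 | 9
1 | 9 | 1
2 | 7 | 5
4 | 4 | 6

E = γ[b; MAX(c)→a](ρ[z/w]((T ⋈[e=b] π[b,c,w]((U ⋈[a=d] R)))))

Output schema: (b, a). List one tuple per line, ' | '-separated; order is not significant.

Subexpression sizes:
  T → 6
  U → 6
  R → 4
  (U ⋈[a=d] R) → 1
  π[b,c,w]((U ⋈[a=d] R)) → 1
  (T ⋈[e=b] π[b,c,w]((U ⋈[a=d] R))) → 1
  ρ[z/w]((T ⋈[e=b] π[b,c,w]((U ⋈[a=d] R)))) → 1
  γ[b; MAX(c)→a](ρ[z/w]((T ⋈[e=b] π[b,c,w]((U ⋈[a=d] R))))) → 1

== RESULT ==
b | a
6 | 1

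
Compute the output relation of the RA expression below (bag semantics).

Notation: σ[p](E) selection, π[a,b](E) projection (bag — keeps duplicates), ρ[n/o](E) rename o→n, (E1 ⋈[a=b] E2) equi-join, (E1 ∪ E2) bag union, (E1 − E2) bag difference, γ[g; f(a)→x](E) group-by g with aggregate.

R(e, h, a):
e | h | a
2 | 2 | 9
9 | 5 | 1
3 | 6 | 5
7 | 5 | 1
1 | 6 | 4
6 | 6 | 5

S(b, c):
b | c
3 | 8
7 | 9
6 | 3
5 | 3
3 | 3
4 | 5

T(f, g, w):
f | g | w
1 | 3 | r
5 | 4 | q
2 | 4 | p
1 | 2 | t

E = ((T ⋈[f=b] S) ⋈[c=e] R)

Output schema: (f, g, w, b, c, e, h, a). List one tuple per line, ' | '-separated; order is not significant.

Subexpression sizes:
  T → 4
  S → 6
  (T ⋈[f=b] S) → 1
  R → 6
  ((T ⋈[f=b] S) ⋈[c=e] R) → 1

== RESULT ==
f | g | w | b | c | e | h | a
5 | 4 | q | 5 | 3 | 3 | 6 | 5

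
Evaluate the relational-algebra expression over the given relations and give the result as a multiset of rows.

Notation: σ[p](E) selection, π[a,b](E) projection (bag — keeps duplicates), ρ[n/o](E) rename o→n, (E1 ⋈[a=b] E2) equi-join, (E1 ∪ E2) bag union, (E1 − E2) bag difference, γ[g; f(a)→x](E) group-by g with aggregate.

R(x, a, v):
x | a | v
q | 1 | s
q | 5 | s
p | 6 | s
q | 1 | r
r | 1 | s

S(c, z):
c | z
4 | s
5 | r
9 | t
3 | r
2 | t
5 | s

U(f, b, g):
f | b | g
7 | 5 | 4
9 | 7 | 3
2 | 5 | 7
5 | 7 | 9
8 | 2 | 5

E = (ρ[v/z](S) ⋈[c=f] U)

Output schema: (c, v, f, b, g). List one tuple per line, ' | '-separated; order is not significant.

Subexpression sizes:
  S → 6
  ρ[v/z](S) → 6
  U → 5
  (ρ[v/z](S) ⋈[c=f] U) → 4

== RESULT ==
c | v | f | b | g
2 | t | 2 | 5 | 7
5 | r | 5 | 7 | 9
5 | s | 5 | 7 | 9
9 | t | 9 | 7 | 3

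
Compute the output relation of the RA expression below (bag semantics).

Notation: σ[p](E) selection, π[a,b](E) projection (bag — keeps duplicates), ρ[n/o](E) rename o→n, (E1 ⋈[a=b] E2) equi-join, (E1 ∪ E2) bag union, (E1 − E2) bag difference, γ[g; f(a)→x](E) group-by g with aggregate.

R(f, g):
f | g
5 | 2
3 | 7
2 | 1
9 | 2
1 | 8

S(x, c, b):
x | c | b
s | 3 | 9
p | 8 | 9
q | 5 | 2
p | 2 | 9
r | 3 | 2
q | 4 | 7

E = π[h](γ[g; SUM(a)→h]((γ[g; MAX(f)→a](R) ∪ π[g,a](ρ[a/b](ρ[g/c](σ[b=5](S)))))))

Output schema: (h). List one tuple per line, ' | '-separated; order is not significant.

Per-node cardinality:
  R → 5
  γ[g; MAX(f)→a](R) → 4
  S → 6
  σ[b=5](S) → 0
  ρ[g/c](σ[b=5](S)) → 0
  ρ[a/b](ρ[g/c](σ[b=5](S))) → 0
  π[g,a](ρ[a/b](ρ[g/c](σ[b=5](S)))) → 0
  (γ[g; MAX(f)→a](R) ∪ π[g,a](ρ[a/b](ρ[g/c](σ[b=5](S))))) → 4
  γ[g; SUM(a)→h]((γ[g; MAX(f)→a](R) ∪ π[g,a](ρ[a/b](ρ[g/c](σ[b=5](S)))))) → 4
  π[h](γ[g; SUM(a)→h]((γ[g; MAX(f)→a](R) ∪ π[g,a](ρ[a/b](ρ[g/c](σ[b=5](S))))))) → 4

== RESULT ==
h
1
2
3
9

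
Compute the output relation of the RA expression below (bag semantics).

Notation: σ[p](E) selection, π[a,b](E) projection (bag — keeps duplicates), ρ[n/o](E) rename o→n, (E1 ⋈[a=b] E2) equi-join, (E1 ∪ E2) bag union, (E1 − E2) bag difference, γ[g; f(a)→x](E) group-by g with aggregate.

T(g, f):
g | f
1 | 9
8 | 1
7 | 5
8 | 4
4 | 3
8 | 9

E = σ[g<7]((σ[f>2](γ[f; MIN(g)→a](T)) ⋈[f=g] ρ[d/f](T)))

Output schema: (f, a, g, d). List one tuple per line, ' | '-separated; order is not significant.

Stepwise |·|:
  T → 6
  γ[f; MIN(g)→a](T) → 5
  σ[f>2](γ[f; MIN(g)→a](T)) → 4
  T → 6
  ρ[d/f](T) → 6
  (σ[f>2](γ[f; MIN(g)→a](T)) ⋈[f=g] ρ[d/f](T)) → 1
  σ[g<7]((σ[f>2](γ[f; MIN(g)→a](T)) ⋈[f=g] ρ[d/f](T))) → 1

== RESULT ==
f | a | g | d
4 | 8 | 4 | 3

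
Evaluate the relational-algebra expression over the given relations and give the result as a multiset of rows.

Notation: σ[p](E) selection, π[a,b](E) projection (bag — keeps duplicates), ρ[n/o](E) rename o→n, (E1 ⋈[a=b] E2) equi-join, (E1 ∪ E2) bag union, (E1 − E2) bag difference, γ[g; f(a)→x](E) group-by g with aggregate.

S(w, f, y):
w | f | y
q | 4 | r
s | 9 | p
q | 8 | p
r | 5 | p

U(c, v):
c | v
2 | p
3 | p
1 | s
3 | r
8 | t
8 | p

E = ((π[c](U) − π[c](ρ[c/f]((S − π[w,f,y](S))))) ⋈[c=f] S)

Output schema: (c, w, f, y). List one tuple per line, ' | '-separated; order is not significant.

Row counts bottom-up:
  U → 6
  π[c](U) → 6
  S → 4
  S → 4
  π[w,f,y](S) → 4
  (S − π[w,f,y](S)) → 0
  ρ[c/f]((S − π[w,f,y](S))) → 0
  π[c](ρ[c/f]((S − π[w,f,y](S)))) → 0
  (π[c](U) − π[c](ρ[c/f]((S − π[w,f,y](S))))) → 6
  S → 4
  ((π[c](U) − π[c](ρ[c/f]((S − π[w,f,y](S))))) ⋈[c=f] S) → 2

== RESULT ==
c | w | f | y
8 | q | 8 | p
8 | q | 8 | p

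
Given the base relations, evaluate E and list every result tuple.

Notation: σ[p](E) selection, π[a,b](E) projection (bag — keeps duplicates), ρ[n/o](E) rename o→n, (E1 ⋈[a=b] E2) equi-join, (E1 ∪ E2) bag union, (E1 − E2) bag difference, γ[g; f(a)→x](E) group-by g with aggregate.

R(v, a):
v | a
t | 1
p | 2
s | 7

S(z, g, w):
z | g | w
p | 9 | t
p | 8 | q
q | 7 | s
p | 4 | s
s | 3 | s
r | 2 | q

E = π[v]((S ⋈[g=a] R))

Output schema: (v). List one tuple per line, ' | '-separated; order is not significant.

Per-node cardinality:
  S → 6
  R → 3
  (S ⋈[g=a] R) → 2
  π[v]((S ⋈[g=a] R)) → 2

== RESULT ==
v
p
s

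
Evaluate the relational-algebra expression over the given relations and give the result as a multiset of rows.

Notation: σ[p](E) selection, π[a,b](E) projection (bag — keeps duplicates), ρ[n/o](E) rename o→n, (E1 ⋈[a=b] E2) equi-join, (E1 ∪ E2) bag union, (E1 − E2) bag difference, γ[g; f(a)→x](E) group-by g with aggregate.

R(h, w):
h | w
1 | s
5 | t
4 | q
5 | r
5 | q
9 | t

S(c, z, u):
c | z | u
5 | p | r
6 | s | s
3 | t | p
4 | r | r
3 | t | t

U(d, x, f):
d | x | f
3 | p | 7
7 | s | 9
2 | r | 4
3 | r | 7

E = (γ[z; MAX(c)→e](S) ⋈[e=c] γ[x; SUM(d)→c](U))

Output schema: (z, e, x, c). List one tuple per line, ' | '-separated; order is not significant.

Per-node cardinality:
  S → 5
  γ[z; MAX(c)→e](S) → 4
  U → 4
  γ[x; SUM(d)→c](U) → 3
  (γ[z; MAX(c)→e](S) ⋈[e=c] γ[x; SUM(d)→c](U)) → 2

== RESULT ==
z | e | x | c
p | 5 | r | 5
t | 3 | p | 3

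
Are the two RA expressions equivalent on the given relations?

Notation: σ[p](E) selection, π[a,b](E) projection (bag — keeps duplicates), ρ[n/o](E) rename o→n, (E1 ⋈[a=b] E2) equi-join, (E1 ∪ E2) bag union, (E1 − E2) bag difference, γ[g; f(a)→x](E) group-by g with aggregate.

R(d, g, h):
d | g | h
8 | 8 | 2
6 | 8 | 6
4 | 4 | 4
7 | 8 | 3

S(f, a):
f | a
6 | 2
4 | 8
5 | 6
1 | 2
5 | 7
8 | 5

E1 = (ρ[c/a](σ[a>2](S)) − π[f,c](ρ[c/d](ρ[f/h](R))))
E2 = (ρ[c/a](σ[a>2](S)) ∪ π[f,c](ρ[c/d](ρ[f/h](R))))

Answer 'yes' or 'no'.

E1 per-node cardinality:
  S → 6
  σ[a>2](S) → 4
  ρ[c/a](σ[a>2](S)) → 4
  R → 4
  ρ[f/h](R) → 4
  ρ[c/d](ρ[f/h](R)) → 4
  π[f,c](ρ[c/d](ρ[f/h](R))) → 4
  (ρ[c/a](σ[a>2](S)) − π[f,c](ρ[c/d](ρ[f/h](R)))) → 4
E2 per-node cardinality:
  S → 6
  σ[a>2](S) → 4
  ρ[c/a](σ[a>2](S)) → 4
  R → 4
  ρ[f/h](R) → 4
  ρ[c/d](ρ[f/h](R)) → 4
  π[f,c](ρ[c/d](ρ[f/h](R))) → 4
  (ρ[c/a](σ[a>2](S)) ∪ π[f,c](ρ[c/d](ρ[f/h](R)))) → 8

E1 result:
f | c
4 | 8
5 | 6
5 | 7
8 | 5
E2 result:
f | c
2 | 8
3 | 7
4 | 4
4 | 8
5 | 6
5 | 7
6 | 6
8 | 5
Witness: (4, 4) appears 0× in E1 but 1× in E2.

no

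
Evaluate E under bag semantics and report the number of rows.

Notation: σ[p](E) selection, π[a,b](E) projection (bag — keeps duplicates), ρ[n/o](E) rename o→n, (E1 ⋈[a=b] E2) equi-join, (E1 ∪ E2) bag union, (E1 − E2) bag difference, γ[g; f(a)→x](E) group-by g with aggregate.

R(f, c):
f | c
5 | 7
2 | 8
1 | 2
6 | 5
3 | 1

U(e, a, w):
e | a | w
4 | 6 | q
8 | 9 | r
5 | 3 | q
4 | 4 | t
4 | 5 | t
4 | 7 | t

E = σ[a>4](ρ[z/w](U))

Row counts bottom-up:
  U → 6
  ρ[z/w](U) → 6
  σ[a>4](ρ[z/w](U)) → 4

|E| = 4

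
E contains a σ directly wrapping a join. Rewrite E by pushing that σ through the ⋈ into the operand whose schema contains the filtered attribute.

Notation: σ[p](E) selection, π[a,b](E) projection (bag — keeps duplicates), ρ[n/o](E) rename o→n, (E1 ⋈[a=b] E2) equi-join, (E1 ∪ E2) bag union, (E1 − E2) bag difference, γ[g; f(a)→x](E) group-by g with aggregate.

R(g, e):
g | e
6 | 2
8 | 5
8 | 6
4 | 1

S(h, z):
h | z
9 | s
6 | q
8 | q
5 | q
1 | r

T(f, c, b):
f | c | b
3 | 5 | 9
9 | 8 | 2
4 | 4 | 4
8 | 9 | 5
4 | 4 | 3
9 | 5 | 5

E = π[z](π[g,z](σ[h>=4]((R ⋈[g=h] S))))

σ filters on h, owned by the right side.
E' = π[z](π[g,z]((R ⋈[g=h] σ[h>=4](S))))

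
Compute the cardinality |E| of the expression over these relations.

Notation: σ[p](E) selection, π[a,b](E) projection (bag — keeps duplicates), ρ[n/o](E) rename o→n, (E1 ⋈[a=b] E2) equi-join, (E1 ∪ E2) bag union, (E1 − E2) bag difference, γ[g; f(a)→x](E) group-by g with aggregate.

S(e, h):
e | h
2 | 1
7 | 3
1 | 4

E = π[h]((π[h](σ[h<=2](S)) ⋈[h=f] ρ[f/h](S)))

Row counts bottom-up:
  S → 3
  σ[h<=2](S) → 1
  π[h](σ[h<=2](S)) → 1
  S → 3
  ρ[f/h](S) → 3
  (π[h](σ[h<=2](S)) ⋈[h=f] ρ[f/h](S)) → 1
  π[h]((π[h](σ[h<=2](S)) ⋈[h=f] ρ[f/h](S))) → 1

|E| = 1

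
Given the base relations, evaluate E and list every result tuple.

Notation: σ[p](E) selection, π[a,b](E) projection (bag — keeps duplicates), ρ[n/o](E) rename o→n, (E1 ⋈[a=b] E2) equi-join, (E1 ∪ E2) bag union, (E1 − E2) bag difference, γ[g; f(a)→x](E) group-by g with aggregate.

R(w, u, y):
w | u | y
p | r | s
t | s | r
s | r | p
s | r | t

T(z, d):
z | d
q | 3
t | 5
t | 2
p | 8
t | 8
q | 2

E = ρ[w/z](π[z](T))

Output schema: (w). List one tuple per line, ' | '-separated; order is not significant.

Subexpression sizes:
  T → 6
  π[z](T) → 6
  ρ[w/z](π[z](T)) → 6

== RESULT ==
w
p
q
q
t
t
t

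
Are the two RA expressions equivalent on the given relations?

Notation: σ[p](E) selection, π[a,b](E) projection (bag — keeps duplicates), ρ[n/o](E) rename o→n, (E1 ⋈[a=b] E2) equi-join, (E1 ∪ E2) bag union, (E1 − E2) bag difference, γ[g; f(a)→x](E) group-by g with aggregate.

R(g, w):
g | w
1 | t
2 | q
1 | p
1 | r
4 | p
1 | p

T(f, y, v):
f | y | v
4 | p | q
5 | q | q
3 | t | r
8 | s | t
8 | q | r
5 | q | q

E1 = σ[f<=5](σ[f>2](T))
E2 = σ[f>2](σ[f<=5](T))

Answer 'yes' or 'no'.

E1 per-node cardinality:
  T → 6
  σ[f>2](T) → 6
  σ[f<=5](σ[f>2](T)) → 4
E2 per-node cardinality:
  T → 6
  σ[f<=5](T) → 4
  σ[f>2](σ[f<=5](T)) → 4

E1 and E2 produce the same multiset:
f | y | v
3 | t | r
4 | p | q
5 | q | q
5 | q | q

yes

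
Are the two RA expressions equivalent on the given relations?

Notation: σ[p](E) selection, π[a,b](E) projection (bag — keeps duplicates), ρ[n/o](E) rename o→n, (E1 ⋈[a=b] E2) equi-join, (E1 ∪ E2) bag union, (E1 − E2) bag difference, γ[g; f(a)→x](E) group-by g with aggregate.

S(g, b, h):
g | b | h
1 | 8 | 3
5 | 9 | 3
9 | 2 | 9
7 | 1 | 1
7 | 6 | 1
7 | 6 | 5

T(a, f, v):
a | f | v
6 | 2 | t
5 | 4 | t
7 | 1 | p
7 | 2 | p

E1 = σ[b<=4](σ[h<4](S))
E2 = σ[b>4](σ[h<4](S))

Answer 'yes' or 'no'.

E1 stepwise |·|:
  S → 6
  σ[h<4](S) → 4
  σ[b<=4](σ[h<4](S)) → 1
E2 stepwise |·|:
  S → 6
  σ[h<4](S) → 4
  σ[b>4](σ[h<4](S)) → 3

E1 result:
g | b | h
7 | 1 | 1
E2 result:
g | b | h
1 | 8 | 3
5 | 9 | 3
7 | 6 | 1
Witness: (7, 6, 1) appears 0× in E1 but 1× in E2.

no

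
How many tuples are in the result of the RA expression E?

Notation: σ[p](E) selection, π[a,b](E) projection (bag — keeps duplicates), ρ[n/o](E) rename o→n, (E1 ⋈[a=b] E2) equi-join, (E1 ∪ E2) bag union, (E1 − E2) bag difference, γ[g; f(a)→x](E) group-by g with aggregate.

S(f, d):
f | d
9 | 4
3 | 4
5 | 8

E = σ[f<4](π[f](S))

Per-node cardinality:
  S → 3
  π[f](S) → 3
  σ[f<4](π[f](S)) → 1

|E| = 1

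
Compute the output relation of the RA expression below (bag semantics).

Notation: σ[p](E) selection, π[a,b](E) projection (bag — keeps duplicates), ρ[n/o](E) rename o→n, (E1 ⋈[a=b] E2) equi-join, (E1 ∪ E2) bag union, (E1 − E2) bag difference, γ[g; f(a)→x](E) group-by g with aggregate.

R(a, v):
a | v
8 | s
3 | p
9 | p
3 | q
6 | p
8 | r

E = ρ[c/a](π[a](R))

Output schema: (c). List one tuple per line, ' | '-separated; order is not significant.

Row counts bottom-up:
  R → 6
  π[a](R) → 6
  ρ[c/a](π[a](R)) → 6

== RESULT ==
c
3
3
6
8
8
9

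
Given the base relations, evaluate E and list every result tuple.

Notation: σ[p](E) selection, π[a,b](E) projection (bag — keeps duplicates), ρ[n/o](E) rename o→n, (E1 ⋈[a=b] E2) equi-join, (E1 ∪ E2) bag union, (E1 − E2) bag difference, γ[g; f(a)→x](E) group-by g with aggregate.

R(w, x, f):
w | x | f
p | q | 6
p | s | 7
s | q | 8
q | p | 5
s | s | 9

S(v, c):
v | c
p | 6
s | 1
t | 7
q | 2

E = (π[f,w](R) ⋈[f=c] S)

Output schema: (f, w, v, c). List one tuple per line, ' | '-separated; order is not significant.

Row counts bottom-up:
  R → 5
  π[f,w](R) → 5
  S → 4
  (π[f,w](R) ⋈[f=c] S) → 2

== RESULT ==
f | w | v | c
6 | p | p | 6
7 | p | t | 7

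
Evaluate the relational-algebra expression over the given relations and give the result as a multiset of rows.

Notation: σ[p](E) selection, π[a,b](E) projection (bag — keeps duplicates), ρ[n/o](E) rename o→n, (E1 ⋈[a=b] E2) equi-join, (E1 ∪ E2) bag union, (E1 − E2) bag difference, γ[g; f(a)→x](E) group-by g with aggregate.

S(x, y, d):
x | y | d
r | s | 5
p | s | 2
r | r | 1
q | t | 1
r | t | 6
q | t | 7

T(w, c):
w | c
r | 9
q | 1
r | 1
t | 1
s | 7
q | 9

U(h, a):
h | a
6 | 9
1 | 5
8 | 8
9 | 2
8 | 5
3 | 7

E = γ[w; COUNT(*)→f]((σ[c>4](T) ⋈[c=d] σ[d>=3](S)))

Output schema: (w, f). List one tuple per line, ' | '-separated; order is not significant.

Per-node cardinality:
  T → 6
  σ[c>4](T) → 3
  S → 6
  σ[d>=3](S) → 3
  (σ[c>4](T) ⋈[c=d] σ[d>=3](S)) → 1
  γ[w; COUNT(*)→f]((σ[c>4](T) ⋈[c=d] σ[d>=3](S))) → 1

== RESULT ==
w | f
s | 1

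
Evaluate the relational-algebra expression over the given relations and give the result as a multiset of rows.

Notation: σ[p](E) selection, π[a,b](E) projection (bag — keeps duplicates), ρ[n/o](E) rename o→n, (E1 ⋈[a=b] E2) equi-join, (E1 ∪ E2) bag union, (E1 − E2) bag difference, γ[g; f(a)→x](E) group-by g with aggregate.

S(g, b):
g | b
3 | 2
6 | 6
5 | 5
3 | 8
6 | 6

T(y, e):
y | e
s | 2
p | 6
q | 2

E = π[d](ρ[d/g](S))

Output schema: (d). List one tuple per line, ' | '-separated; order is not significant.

Stepwise |·|:
  S → 5
  ρ[d/g](S) → 5
  π[d](ρ[d/g](S)) → 5

== RESULT ==
d
3
3
5
6
6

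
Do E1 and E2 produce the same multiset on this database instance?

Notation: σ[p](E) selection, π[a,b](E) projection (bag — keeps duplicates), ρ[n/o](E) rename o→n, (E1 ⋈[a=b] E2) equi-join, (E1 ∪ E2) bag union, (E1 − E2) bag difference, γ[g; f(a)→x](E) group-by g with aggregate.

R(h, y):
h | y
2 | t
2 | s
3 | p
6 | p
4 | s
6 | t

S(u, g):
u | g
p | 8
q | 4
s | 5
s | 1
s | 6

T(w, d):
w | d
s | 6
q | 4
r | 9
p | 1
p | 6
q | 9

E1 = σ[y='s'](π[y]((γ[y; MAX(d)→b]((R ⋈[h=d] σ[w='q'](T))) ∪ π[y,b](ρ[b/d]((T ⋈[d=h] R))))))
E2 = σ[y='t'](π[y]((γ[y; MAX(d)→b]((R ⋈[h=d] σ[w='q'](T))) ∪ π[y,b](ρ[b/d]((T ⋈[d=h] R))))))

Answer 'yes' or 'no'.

E1 per-node cardinality:
  R → 6
  T → 6
  σ[w='q'](T) → 2
  (R ⋈[h=d] σ[w='q'](T)) → 1
  γ[y; MAX(d)→b]((R ⋈[h=d] σ[w='q'](T))) → 1
  T → 6
  R → 6
  (T ⋈[d=h] R) → 5
  ρ[b/d]((T ⋈[d=h] R)) → 5
  π[y,b](ρ[b/d]((T ⋈[d=h] R))) → 5
  (γ[y; MAX(d)→b]((R ⋈[h=d] σ[w='q'](T))) ∪ π[y,b](ρ[b/d]((T ⋈[d=h] R)))) → 6
  π[y]((γ[y; MAX(d)→b]((R ⋈[h=d] σ[w='q'](T))) ∪ π[y,b](ρ[b/d]((T ⋈[d=h] R))))) → 6
  σ[y='s'](π[y]((γ[y; MAX(d)→b]((R ⋈[h=d] σ[w='q'](T))) ∪ π[y,b](ρ[b/d]((T ⋈[d=h] R)))))) → 2
E2 per-node cardinality:
  R → 6
  T → 6
  σ[w='q'](T) → 2
  (R ⋈[h=d] σ[w='q'](T)) → 1
  γ[y; MAX(d)→b]((R ⋈[h=d] σ[w='q'](T))) → 1
  T → 6
  R → 6
  (T ⋈[d=h] R) → 5
  ρ[b/d]((T ⋈[d=h] R)) → 5
  π[y,b](ρ[b/d]((T ⋈[d=h] R))) → 5
  (γ[y; MAX(d)→b]((R ⋈[h=d] σ[w='q'](T))) ∪ π[y,b](ρ[b/d]((T ⋈[d=h] R)))) → 6
  π[y]((γ[y; MAX(d)→b]((R ⋈[h=d] σ[w='q'](T))) ∪ π[y,b](ρ[b/d]((T ⋈[d=h] R))))) → 6
  σ[y='t'](π[y]((γ[y; MAX(d)→b]((R ⋈[h=d] σ[w='q'](T))) ∪ π[y,b](ρ[b/d]((T ⋈[d=h] R)))))) → 2

E1 result:
y
s
s
E2 result:
y
t
t
Witness: ('t',) appears 0× in E1 but 2× in E2.

no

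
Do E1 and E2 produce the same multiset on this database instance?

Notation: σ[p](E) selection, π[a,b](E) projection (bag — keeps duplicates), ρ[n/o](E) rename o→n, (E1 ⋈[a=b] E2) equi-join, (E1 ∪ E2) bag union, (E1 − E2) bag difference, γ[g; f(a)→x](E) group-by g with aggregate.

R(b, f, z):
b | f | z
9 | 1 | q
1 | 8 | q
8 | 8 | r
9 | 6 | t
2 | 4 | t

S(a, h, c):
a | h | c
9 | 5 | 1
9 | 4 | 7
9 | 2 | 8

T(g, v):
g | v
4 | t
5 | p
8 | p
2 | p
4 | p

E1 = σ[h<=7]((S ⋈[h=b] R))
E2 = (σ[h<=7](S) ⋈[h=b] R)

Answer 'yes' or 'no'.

E1 stepwise |·|:
  S → 3
  R → 5
  (S ⋈[h=b] R) → 1
  σ[h<=7]((S ⋈[h=b] R)) → 1
E2 stepwise |·|:
  S → 3
  σ[h<=7](S) → 3
  R → 5
  (σ[h<=7](S) ⋈[h=b] R) → 1

E1 and E2 produce the same multiset:
a | h | c | b | f | z
9 | 2 | 8 | 2 | 4 | t

yes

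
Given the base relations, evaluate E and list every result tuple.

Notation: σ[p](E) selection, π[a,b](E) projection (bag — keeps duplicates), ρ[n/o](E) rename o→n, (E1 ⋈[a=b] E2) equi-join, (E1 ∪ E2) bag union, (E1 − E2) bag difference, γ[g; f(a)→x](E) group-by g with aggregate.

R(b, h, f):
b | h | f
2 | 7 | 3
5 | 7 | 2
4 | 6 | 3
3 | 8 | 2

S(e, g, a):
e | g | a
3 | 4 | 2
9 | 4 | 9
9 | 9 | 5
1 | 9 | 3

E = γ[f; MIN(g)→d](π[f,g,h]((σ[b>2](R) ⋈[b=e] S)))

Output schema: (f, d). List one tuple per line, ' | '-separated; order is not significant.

Row counts bottom-up:
  R → 4
  σ[b>2](R) → 3
  S → 4
  (σ[b>2](R) ⋈[b=e] S) → 1
  π[f,g,h]((σ[b>2](R) ⋈[b=e] S)) → 1
  γ[f; MIN(g)→d](π[f,g,h]((σ[b>2](R) ⋈[b=e] S))) → 1

== RESULT ==
f | d
2 | 4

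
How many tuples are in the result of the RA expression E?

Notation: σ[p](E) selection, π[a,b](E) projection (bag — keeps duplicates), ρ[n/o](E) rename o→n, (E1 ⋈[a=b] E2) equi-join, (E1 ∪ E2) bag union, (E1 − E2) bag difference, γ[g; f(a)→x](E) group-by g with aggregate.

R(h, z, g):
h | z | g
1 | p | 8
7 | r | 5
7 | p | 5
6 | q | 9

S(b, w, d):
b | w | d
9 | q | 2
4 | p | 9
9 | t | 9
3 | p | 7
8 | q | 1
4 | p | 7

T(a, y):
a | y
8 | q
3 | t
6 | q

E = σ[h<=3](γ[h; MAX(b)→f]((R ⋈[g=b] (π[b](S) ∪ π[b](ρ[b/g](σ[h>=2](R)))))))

Per-node cardinality:
  R → 4
  S → 6
  π[b](S) → 6
  R → 4
  σ[h>=2](R) → 3
  ρ[b/g](σ[h>=2](R)) → 3
  π[b](ρ[b/g](σ[h>=2](R))) → 3
  (π[b](S) ∪ π[b](ρ[b/g](σ[h>=2](R)))) → 9
  (R ⋈[g=b] (π[b](S) ∪ π[b](ρ[b/g](σ[h>=2](R))))) → 8
  γ[h; MAX(b)→f]((R ⋈[g=b] (π[b](S) ∪ π[b](ρ[b/g](σ[h>=2](R)))))) → 3
  σ[h<=3](γ[h; MAX(b)→f]((R ⋈[g=b] (π[b](S) ∪ π[b](ρ[b/g](σ[h>=2](R))))))) → 1

|E| = 1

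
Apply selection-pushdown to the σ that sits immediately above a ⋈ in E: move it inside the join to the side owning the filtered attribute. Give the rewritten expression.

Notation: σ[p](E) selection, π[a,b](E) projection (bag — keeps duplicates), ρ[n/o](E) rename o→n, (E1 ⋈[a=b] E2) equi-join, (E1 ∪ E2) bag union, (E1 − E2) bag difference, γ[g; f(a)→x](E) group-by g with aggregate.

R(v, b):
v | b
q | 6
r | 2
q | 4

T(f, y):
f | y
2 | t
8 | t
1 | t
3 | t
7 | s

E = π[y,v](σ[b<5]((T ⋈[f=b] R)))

σ filters on b, owned by the right side.
E' = π[y,v]((T ⋈[f=b] σ[b<5](R)))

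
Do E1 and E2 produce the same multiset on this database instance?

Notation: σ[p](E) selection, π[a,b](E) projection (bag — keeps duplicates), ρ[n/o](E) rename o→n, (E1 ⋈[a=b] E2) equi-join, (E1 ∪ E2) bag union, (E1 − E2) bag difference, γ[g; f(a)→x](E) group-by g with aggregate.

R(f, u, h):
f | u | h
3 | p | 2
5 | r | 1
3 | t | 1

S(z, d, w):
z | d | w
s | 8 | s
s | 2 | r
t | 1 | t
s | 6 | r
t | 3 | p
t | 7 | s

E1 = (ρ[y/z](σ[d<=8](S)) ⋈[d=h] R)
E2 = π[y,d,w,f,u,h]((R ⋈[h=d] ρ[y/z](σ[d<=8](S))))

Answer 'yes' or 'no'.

E1 subexpression sizes:
  S → 6
  σ[d<=8](S) → 6
  ρ[y/z](σ[d<=8](S)) → 6
  R → 3
  (ρ[y/z](σ[d<=8](S)) ⋈[d=h] R) → 3
E2 subexpression sizes:
  R → 3
  S → 6
  σ[d<=8](S) → 6
  ρ[y/z](σ[d<=8](S)) → 6
  (R ⋈[h=d] ρ[y/z](σ[d<=8](S))) → 3
  π[y,d,w,f,u,h]((R ⋈[h=d] ρ[y/z](σ[d<=8](S)))) → 3

E1 and E2 produce the same multiset:
y | d | w | f | u | h
s | 2 | r | 3 | p | 2
t | 1 | t | 3 | t | 1
t | 1 | t | 5 | r | 1

yes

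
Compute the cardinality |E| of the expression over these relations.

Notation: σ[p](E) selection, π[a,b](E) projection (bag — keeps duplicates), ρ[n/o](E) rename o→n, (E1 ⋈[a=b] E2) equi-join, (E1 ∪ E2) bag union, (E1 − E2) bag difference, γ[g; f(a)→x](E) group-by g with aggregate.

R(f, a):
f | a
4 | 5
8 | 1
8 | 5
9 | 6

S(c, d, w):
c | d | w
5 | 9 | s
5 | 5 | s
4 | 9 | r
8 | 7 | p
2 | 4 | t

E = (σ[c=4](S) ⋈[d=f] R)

Per-node cardinality:
  S → 5
  σ[c=4](S) → 1
  R → 4
  (σ[c=4](S) ⋈[d=f] R) → 1

|E| = 1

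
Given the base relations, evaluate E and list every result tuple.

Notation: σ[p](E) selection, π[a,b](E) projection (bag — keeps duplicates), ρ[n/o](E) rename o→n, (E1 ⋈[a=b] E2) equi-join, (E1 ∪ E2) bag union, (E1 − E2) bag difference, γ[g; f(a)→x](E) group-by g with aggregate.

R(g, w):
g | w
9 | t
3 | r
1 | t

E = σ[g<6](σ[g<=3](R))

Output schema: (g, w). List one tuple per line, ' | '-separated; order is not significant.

Per-node cardinality:
  R → 3
  σ[g<=3](R) → 2
  σ[g<6](σ[g<=3](R)) → 2

== RESULT ==
g | w
1 | t
3 | r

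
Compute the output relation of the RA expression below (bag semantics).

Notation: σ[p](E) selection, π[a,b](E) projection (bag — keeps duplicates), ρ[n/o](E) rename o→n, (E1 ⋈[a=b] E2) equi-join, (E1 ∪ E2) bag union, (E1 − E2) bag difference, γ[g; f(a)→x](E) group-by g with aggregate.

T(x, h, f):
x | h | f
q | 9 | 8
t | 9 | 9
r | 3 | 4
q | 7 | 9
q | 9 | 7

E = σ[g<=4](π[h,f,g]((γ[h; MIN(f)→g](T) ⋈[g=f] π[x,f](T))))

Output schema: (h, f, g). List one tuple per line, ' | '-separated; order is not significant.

Row counts bottom-up:
  T → 5
  γ[h; MIN(f)→g](T) → 3
  T → 5
  π[x,f](T) → 5
  (γ[h; MIN(f)→g](T) ⋈[g=f] π[x,f](T)) → 4
  π[h,f,g]((γ[h; MIN(f)→g](T) ⋈[g=f] π[x,f](T))) → 4
  σ[g<=4](π[h,f,g]((γ[h; MIN(f)→g](T) ⋈[g=f] π[x,f](T)))) → 1

== RESULT ==
h | f | g
3 | 4 | 4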